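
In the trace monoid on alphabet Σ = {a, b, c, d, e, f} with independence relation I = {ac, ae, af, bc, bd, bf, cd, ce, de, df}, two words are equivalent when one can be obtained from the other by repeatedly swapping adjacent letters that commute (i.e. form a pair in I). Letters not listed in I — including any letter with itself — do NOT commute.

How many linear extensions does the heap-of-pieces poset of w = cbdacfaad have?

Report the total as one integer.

168

piece 0:c — minimal
piece 1:b — minimal
piece 2:d — minimal
piece 3:a rests on {1:b, 2:d}
piece 4:c rests on {0:c}
piece 5:f rests on {4:c}
piece 6:a rests on {3:a}
piece 7:a rests on {6:a}
piece 8:d rests on {7:a}
minimal pieces: {0:c, 1:b, 2:d}
ways to finish when only these pieces remain (= sum over removing one remaining piece with nothing left below it):
  1 left: {5}→1  {8}→1
  2 left: {4,5}→1  {5,8}→2  {7,8}→1
  3 left: {0,4,5}→1  {4,5,8}→3  {5,7,8}→3  {6,7,8}→1
  4 left: {0,4,5,8}→4  {3,6,7,8}→1  {4,5,7,8}→6  {5,6,7,8}→4
  5 left: {0,4,5,7,8}→10  {1,3,6,7,8}→1  {2,3,6,7,8}→1  {3,5,6,7,8}→5  {4,5,6,7,8}→10
  6 left: {0,4,5,6,7,8}→20  {1,2,3,6,7,8}→2  {1,3,5,6,7,8}→6  {2,3,5,6,7,8}→6  {3,4,5,6,7,8}→15
  7 left: {0,3,4,5,6,7,8}→35  {1,2,3,5,6,7,8}→14  {1,3,4,5,6,7,8}→21  {2,3,4,5,6,7,8}→21
  placing 0:c first → 56 extensions
  placing 1:b first → 56 extensions
  placing 2:d first → 56 extensions
total linear extensions = 168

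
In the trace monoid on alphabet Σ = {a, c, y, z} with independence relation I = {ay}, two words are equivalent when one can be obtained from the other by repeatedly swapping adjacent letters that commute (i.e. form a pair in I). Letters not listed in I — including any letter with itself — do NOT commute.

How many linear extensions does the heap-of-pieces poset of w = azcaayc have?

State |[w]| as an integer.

3

#0=a has no predecessor
#1=z depends on [0:a]
#2=c depends on [1:z]
#3=a depends on [2:c]
#4=a depends on [3:a]
#5=y depends on [2:c]
#6=c depends on [4:a, 5:y]
sources: [0:a]
N(rest) = Σ N(rest − s) over sources s of rest; N(one piece) = 1:
  size 1 → [6]=1
  size 2 → [4,6]=1  [5,6]=1
  size 3 → [3,4,6]=1  [4,5,6]=2
  size 4 → [3,4,5,6]=3
  size 5 → [2,3,4,5,6]=3
  first=0(a) contributes 3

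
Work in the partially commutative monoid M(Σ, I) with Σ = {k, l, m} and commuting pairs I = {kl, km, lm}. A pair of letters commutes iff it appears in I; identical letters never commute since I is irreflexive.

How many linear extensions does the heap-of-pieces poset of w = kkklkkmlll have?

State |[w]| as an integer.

0(k) covers ∅
1(k) covers 0:k
2(k) covers 1:k
3(l) covers ∅
4(k) covers 2:k
5(k) covers 4:k
6(m) covers ∅
7(l) covers 3:l
8(l) covers 7:l
9(l) covers 8:l
floor of heap: 0:k, 3:l, 6:m
completions by unplaced set U, small U first (add the entries for U minus each lowest piece of U):
  |U|=1: {5}:1  {6}:1  {9}:1
  |U|=2: {4,5}:1  {5,6}:2  {5,9}:2  {6,9}:2  {8,9}:1
  |U|=3: {2,4,5}:1  {4,5,6}:3  {4,5,9}:3  {5,6,9}:6  {5,8,9}:3  {6,8,9}:3  {7,8,9}:1
  |U|=4: {1,2,4,5}:1  {2,4,5,6}:4  {2,4,5,9}:4  {3,7,8,9}:1  {4,5,6,9}:12  {4,5,8,9}:6  {5,6,8,9}:12  {5,7,8,9}:4  {6,7,8,9}:4
  |U|=5: {0,1,2,4,5}:1  {1,2,4,5,6}:5  {1,2,4,5,9}:5  {2,4,5,6,9}:20  {2,4,5,8,9}:10  {3,5,7,8,9}:5  {3,6,7,8,9}:5  {4,5,6,8,9}:30  {4,5,7,8,9}:10  {5,6,7,8,9}:20
  |U|=6: {0,1,2,4,5,6}:6  {0,1,2,4,5,9}:6  {1,2,4,5,6,9}:30  {1,2,4,5,8,9}:15  {2,4,5,6,8,9}:60  {2,4,5,7,8,9}:20  {3,4,5,7,8,9}:15  {3,5,6,7,8,9}:30  {4,5,6,7,8,9}:60
  |U|=7: {0,1,2,4,5,6,9}:42  {0,1,2,4,5,8,9}:21  {1,2,4,5,6,8,9}:105  {1,2,4,5,7,8,9}:35  {2,3,4,5,7,8,9}:35  {2,4,5,6,7,8,9}:140  {3,4,5,6,7,8,9}:105
  |U|=8: {0,1,2,4,5,6,8,9}:168  {0,1,2,4,5,7,8,9}:56  {1,2,3,4,5,7,8,9}:70  {1,2,4,5,6,7,8,9}:280  {2,3,4,5,6,7,8,9}:280
  start at 0(k): 630
  start at 3(l): 504
  start at 6(m): 126
sum over floor = 1260

1260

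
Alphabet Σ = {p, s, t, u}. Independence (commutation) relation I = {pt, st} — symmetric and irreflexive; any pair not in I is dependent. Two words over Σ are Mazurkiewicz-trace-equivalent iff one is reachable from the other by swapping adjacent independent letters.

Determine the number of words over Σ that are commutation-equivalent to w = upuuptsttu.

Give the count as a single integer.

10

#0=u has no predecessor
#1=p depends on [0:u]
#2=u depends on [1:p]
#3=u depends on [2:u]
#4=p depends on [3:u]
#5=t depends on [3:u]
#6=s depends on [4:p]
#7=t depends on [5:t]
#8=t depends on [7:t]
#9=u depends on [6:s, 8:t]
sources: [0:u]
N(rest) = Σ N(rest − s) over sources s of rest; N(one piece) = 1:
  size 1 → [9]=1
  size 2 → [6,9]=1  [8,9]=1
  size 3 → [4,6,9]=1  [6,8,9]=2  [7,8,9]=1
  size 4 → [4,6,8,9]=3  [5,7,8,9]=1  [6,7,8,9]=3
  size 5 → [4,6,7,8,9]=6  [5,6,7,8,9]=4
  size 6 → [4,5,6,7,8,9]=10
  size 7 → [3,4,5,6,7,8,9]=10
  size 8 → [2,3,4,5,6,7,8,9]=10
  first=0(u) contributes 10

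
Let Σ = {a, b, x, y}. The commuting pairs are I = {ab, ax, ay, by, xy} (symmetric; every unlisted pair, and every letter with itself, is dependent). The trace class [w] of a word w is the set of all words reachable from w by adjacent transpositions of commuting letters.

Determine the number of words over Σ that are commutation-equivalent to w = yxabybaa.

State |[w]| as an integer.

560

0(y) covers ∅
1(x) covers ∅
2(a) covers ∅
3(b) covers 1:x
4(y) covers 0:y
5(b) covers 3:b
6(a) covers 2:a
7(a) covers 6:a
floor of heap: 0:y, 1:x, 2:a
completions by unplaced set U, small U first (add the entries for U minus each lowest piece of U):
  |U|=1: {4}:1  {5}:1  {7}:1
  |U|=2: {0,4}:1  {3,5}:1  {4,5}:2  {4,7}:2  {5,7}:2  {6,7}:1
  |U|=3: {0,4,5}:3  {0,4,7}:3  {1,3,5}:1  {2,6,7}:1  {3,4,5}:3  {3,5,7}:3  {4,5,7}:6  {4,6,7}:3  {5,6,7}:3
  |U|=4: {0,3,4,5}:6  {0,4,5,7}:12  {0,4,6,7}:6  {1,3,4,5}:4  {1,3,5,7}:4  {2,4,6,7}:4  {2,5,6,7}:4  {3,4,5,7}:12  {3,5,6,7}:6  {4,5,6,7}:12
  |U|=5: {0,1,3,4,5}:10  {0,2,4,6,7}:10  {0,3,4,5,7}:30  {0,4,5,6,7}:30  {1,3,4,5,7}:20  {1,3,5,6,7}:10  {2,3,5,6,7}:10  {2,4,5,6,7}:20  {3,4,5,6,7}:30
  |U|=6: {0,1,3,4,5,7}:60  {0,2,4,5,6,7}:60  {0,3,4,5,6,7}:90  {1,2,3,5,6,7}:20  {1,3,4,5,6,7}:60  {2,3,4,5,6,7}:60
  start at 0(y): 140
  start at 1(x): 210
  start at 2(a): 210
sum over floor = 560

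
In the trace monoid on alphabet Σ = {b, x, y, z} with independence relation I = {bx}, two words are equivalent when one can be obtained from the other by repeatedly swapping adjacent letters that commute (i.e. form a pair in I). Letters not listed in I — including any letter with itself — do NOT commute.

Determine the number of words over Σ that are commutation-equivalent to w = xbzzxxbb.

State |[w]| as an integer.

drop 0:x onto floor
drop 1:b onto floor
drop 2:z onto {0:x, 1:b}
drop 3:z onto {2:z}
drop 4:x onto {3:z}
drop 5:x onto {4:x}
drop 6:b onto {3:z}
drop 7:b onto {6:b}
ground layer = {0:x, 1:b}
drop-orders for the pieces not yet dropped (sum over which currently-grounded one goes next):
  1 to go: {5} 1  {7} 1
  2 to go: {4,5} 1  {5,7} 2  {6,7} 1
  3 to go: {4,5,7} 3  {5,6,7} 3
  4 to go: {4,5,6,7} 6
  5 to go: {3,4,5,6,7} 6
  6 to go: {2,3,4,5,6,7} 6
  if 0:x drops first: 6 orders
  if 1:b drops first: 6 orders
heap linearizations: 12

12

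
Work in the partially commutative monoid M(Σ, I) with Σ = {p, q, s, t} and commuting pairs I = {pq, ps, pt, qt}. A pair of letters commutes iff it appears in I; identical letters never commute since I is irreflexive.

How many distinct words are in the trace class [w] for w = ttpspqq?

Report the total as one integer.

21

0(t) covers ∅
1(t) covers 0:t
2(p) covers ∅
3(s) covers 1:t
4(p) covers 2:p
5(q) covers 3:s
6(q) covers 5:q
floor of heap: 0:t, 2:p
completions by unplaced set U, small U first (add the entries for U minus each lowest piece of U):
  |U|=1: {4}:1  {6}:1
  |U|=2: {2,4}:1  {4,6}:2  {5,6}:1
  |U|=3: {2,4,6}:3  {3,5,6}:1  {4,5,6}:3
  |U|=4: {1,3,5,6}:1  {2,4,5,6}:6  {3,4,5,6}:4
  |U|=5: {0,1,3,5,6}:1  {1,3,4,5,6}:5  {2,3,4,5,6}:10
  start at 0(t): 15
  start at 2(p): 6
sum over floor = 21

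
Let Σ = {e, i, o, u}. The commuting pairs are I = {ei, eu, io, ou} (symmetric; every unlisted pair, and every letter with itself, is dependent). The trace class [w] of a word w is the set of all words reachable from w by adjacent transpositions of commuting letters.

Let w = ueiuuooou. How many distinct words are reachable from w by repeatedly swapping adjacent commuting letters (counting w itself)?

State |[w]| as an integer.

126

piece 0:u — minimal
piece 1:e — minimal
piece 2:i rests on {0:u}
piece 3:u rests on {2:i}
piece 4:u rests on {3:u}
piece 5:o rests on {1:e}
piece 6:o rests on {5:o}
piece 7:o rests on {6:o}
piece 8:u rests on {4:u}
minimal pieces: {0:u, 1:e}
ways to finish when only these pieces remain (= sum over removing one remaining piece with nothing left below it):
  1 left: {7}→1  {8}→1
  2 left: {4,8}→1  {6,7}→1  {7,8}→2
  3 left: {3,4,8}→1  {4,7,8}→3  {5,6,7}→1  {6,7,8}→3
  4 left: {1,5,6,7}→1  {2,3,4,8}→1  {3,4,7,8}→4  {4,6,7,8}→6  {5,6,7,8}→4
  5 left: {0,2,3,4,8}→1  {1,5,6,7,8}→5  {2,3,4,7,8}→5  {3,4,6,7,8}→10  {4,5,6,7,8}→10
  6 left: {0,2,3,4,7,8}→6  {1,4,5,6,7,8}→15  {2,3,4,6,7,8}→15  {3,4,5,6,7,8}→20
  7 left: {0,2,3,4,6,7,8}→21  {1,3,4,5,6,7,8}→35  {2,3,4,5,6,7,8}→35
  placing 0:u first → 70 extensions
  placing 1:e first → 56 extensions
total linear extensions = 126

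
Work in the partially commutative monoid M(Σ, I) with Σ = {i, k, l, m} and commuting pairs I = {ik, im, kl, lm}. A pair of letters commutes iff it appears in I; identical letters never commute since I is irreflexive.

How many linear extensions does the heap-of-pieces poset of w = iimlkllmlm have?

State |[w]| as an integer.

210

piece 0:i — minimal
piece 1:i rests on {0:i}
piece 2:m — minimal
piece 3:l rests on {1:i}
piece 4:k rests on {2:m}
piece 5:l rests on {3:l}
piece 6:l rests on {5:l}
piece 7:m rests on {4:k}
piece 8:l rests on {6:l}
piece 9:m rests on {7:m}
minimal pieces: {0:i, 2:m}
ways to finish when only these pieces remain (= sum over removing one remaining piece with nothing left below it):
  1 left: {8}→1  {9}→1
  2 left: {6,8}→1  {7,9}→1  {8,9}→2
  3 left: {4,7,9}→1  {5,6,8}→1  {6,8,9}→3  {7,8,9}→3
  4 left: {2,4,7,9}→1  {3,5,6,8}→1  {4,7,8,9}→4  {5,6,8,9}→4  {6,7,8,9}→6
  5 left: {1,3,5,6,8}→1  {2,4,7,8,9}→5  {3,5,6,8,9}→5  {4,6,7,8,9}→10  {5,6,7,8,9}→10
  6 left: {0,1,3,5,6,8}→1  {1,3,5,6,8,9}→6  {2,4,6,7,8,9}→15  {3,5,6,7,8,9}→15  {4,5,6,7,8,9}→20
  7 left: {0,1,3,5,6,8,9}→7  {1,3,5,6,7,8,9}→21  {2,4,5,6,7,8,9}→35  {3,4,5,6,7,8,9}→35
  8 left: {0,1,3,5,6,7,8,9}→28  {1,3,4,5,6,7,8,9}→56  {2,3,4,5,6,7,8,9}→70
  placing 0:i first → 126 extensions
  placing 2:m first → 84 extensions
total linear extensions = 210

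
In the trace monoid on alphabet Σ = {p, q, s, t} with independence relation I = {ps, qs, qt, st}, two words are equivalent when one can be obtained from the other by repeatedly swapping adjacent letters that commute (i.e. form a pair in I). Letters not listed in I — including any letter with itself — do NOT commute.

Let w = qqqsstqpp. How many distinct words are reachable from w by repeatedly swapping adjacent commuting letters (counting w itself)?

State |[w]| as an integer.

180

#0=q has no predecessor
#1=q depends on [0:q]
#2=q depends on [1:q]
#3=s has no predecessor
#4=s depends on [3:s]
#5=t has no predecessor
#6=q depends on [2:q]
#7=p depends on [5:t, 6:q]
#8=p depends on [7:p]
sources: [0:q, 3:s, 5:t]
N(rest) = Σ N(rest − s) over sources s of rest; N(one piece) = 1:
  size 1 → [4]=1  [8]=1
  size 2 → [3,4]=1  [4,8]=2  [7,8]=1
  size 3 → [3,4,8]=3  [4,7,8]=3  [5,7,8]=1  [6,7,8]=1
  size 4 → [2,6,7,8]=1  [3,4,7,8]=6  [4,5,7,8]=4  [4,6,7,8]=4  [5,6,7,8]=2
  size 5 → [1,2,6,7,8]=1  [2,4,6,7,8]=5  [2,5,6,7,8]=3  [3,4,5,7,8]=10  [3,4,6,7,8]=10  [4,5,6,7,8]=10
  size 6 → [0,1,2,6,7,8]=1  [1,2,4,6,7,8]=6  [1,2,5,6,7,8]=4  [2,3,4,6,7,8]=15  [2,4,5,6,7,8]=18  [3,4,5,6,7,8]=30
  size 7 → [0,1,2,4,6,7,8]=7  [0,1,2,5,6,7,8]=5  [1,2,3,4,6,7,8]=21  [1,2,4,5,6,7,8]=28  [2,3,4,5,6,7,8]=63
  first=0(q) contributes 112
  first=3(s) contributes 40
  first=5(t) contributes 28
|[w]| = 180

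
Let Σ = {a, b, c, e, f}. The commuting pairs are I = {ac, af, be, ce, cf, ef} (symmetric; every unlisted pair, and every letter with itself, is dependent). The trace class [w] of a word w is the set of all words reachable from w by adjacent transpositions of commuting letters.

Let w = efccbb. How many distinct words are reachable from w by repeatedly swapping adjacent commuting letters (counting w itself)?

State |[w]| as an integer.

18

drop 0:e onto floor
drop 1:f onto floor
drop 2:c onto floor
drop 3:c onto {2:c}
drop 4:b onto {1:f, 3:c}
drop 5:b onto {4:b}
ground layer = {0:e, 1:f, 2:c}
drop-orders for the pieces not yet dropped (sum over which currently-grounded one goes next):
  1 to go: {0} 1  {5} 1
  2 to go: {0,5} 2  {4,5} 1
  3 to go: {0,4,5} 3  {1,4,5} 1  {3,4,5} 1
  4 to go: {0,1,4,5} 4  {0,3,4,5} 4  {1,3,4,5} 2  {2,3,4,5} 1
  if 0:e drops first: 3 orders
  if 1:f drops first: 5 orders
  if 2:c drops first: 10 orders
heap linearizations: 18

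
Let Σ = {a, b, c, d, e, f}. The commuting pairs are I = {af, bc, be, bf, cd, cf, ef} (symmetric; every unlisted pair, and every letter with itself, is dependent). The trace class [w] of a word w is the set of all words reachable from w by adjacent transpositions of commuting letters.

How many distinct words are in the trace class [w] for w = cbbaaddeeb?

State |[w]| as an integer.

9

0(c) covers ∅
1(b) covers ∅
2(b) covers 1:b
3(a) covers 0:c, 2:b
4(a) covers 3:a
5(d) covers 4:a
6(d) covers 5:d
7(e) covers 6:d
8(e) covers 7:e
9(b) covers 6:d
floor of heap: 0:c, 1:b
completions by unplaced set U, small U first (add the entries for U minus each lowest piece of U):
  |U|=1: {8}:1  {9}:1
  |U|=2: {7,8}:1  {8,9}:2
  |U|=3: {7,8,9}:3
  |U|=4: {6,7,8,9}:3
  |U|=5: {5,6,7,8,9}:3
  |U|=6: {4,5,6,7,8,9}:3
  |U|=7: {3,4,5,6,7,8,9}:3
  |U|=8: {0,3,4,5,6,7,8,9}:3  {2,3,4,5,6,7,8,9}:3
  start at 0(c): 3
  start at 1(b): 6
sum over floor = 9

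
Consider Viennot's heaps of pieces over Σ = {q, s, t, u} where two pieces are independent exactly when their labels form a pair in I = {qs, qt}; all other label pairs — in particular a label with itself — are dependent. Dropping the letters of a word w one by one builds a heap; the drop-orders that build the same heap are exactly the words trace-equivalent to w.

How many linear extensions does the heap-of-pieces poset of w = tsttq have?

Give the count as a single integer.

5

#0=t has no predecessor
#1=s depends on [0:t]
#2=t depends on [1:s]
#3=t depends on [2:t]
#4=q has no predecessor
sources: [0:t, 4:q]
N(rest) = Σ N(rest − s) over sources s of rest; N(one piece) = 1:
  size 1 → [3]=1  [4]=1
  size 2 → [2,3]=1  [3,4]=2
  size 3 → [1,2,3]=1  [2,3,4]=3
  first=0(t) contributes 4
  first=4(q) contributes 1
|[w]| = 5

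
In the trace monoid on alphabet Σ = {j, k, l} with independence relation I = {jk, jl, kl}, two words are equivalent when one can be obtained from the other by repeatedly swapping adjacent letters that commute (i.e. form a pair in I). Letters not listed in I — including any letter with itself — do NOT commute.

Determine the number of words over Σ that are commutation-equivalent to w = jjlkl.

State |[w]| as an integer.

30

#0=j has no predecessor
#1=j depends on [0:j]
#2=l has no predecessor
#3=k has no predecessor
#4=l depends on [2:l]
sources: [0:j, 2:l, 3:k]
N(rest) = Σ N(rest − s) over sources s of rest; N(one piece) = 1:
  size 1 → [1]=1  [3]=1  [4]=1
  size 2 → [0,1]=1  [1,3]=2  [1,4]=2  [2,4]=1  [3,4]=2
  size 3 → [0,1,3]=3  [0,1,4]=3  [1,2,4]=3  [1,3,4]=6  [2,3,4]=3
  first=0(j) contributes 12
  first=2(l) contributes 12
  first=3(k) contributes 6
|[w]| = 30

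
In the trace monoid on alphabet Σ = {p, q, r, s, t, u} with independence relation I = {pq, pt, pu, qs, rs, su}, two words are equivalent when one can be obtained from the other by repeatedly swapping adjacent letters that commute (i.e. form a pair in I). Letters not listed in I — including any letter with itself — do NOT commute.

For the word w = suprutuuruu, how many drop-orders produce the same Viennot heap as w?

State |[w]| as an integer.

0(s) covers ∅
1(u) covers ∅
2(p) covers 0:s
3(r) covers 1:u, 2:p
4(u) covers 3:r
5(t) covers 4:u
6(u) covers 5:t
7(u) covers 6:u
8(r) covers 7:u
9(u) covers 8:r
10(u) covers 9:u
floor of heap: 0:s, 1:u
completions by unplaced set U, small U first (add the entries for U minus each lowest piece of U):
  |U|=1: {10}:1
  |U|=2: {9,10}:1
  |U|=3: {8,9,10}:1
  |U|=4: {7,8,9,10}:1
  |U|=5: {6,7,8,9,10}:1
  |U|=6: {5,6,7,8,9,10}:1
  |U|=7: {4,5,6,7,8,9,10}:1
  |U|=8: {3,4,5,6,7,8,9,10}:1
  |U|=9: {1,3,4,5,6,7,8,9,10}:1  {2,3,4,5,6,7,8,9,10}:1
  start at 0(s): 2
  start at 1(u): 1
sum over floor = 3

3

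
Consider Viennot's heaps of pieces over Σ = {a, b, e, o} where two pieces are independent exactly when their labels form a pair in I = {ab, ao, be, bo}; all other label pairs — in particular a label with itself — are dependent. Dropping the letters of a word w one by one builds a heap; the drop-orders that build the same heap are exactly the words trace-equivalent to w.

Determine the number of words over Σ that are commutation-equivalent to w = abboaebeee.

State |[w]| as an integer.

0(a) covers ∅
1(b) covers ∅
2(b) covers 1:b
3(o) covers ∅
4(a) covers 0:a
5(e) covers 3:o, 4:a
6(b) covers 2:b
7(e) covers 5:e
8(e) covers 7:e
9(e) covers 8:e
floor of heap: 0:a, 1:b, 3:o
completions by unplaced set U, small U first (add the entries for U minus each lowest piece of U):
  |U|=1: {6}:1  {9}:1
  |U|=2: {2,6}:1  {6,9}:2  {8,9}:1
  |U|=3: {1,2,6}:1  {2,6,9}:3  {6,8,9}:3  {7,8,9}:1
  |U|=4: {1,2,6,9}:4  {2,6,8,9}:6  {5,7,8,9}:1  {6,7,8,9}:4
  |U|=5: {1,2,6,8,9}:10  {2,6,7,8,9}:10  {3,5,7,8,9}:1  {4,5,7,8,9}:1  {5,6,7,8,9}:5
  |U|=6: {0,4,5,7,8,9}:1  {1,2,6,7,8,9}:20  {2,5,6,7,8,9}:15  {3,4,5,7,8,9}:2  {3,5,6,7,8,9}:6  {4,5,6,7,8,9}:6
  |U|=7: {0,3,4,5,7,8,9}:3  {0,4,5,6,7,8,9}:7  {1,2,5,6,7,8,9}:35  {2,3,5,6,7,8,9}:21  {2,4,5,6,7,8,9}:21  {3,4,5,6,7,8,9}:14
  |U|=8: {0,2,4,5,6,7,8,9}:28  {0,3,4,5,6,7,8,9}:24  {1,2,3,5,6,7,8,9}:56  {1,2,4,5,6,7,8,9}:56  {2,3,4,5,6,7,8,9}:56
  start at 0(a): 168
  start at 1(b): 108
  start at 3(o): 84
sum over floor = 360

360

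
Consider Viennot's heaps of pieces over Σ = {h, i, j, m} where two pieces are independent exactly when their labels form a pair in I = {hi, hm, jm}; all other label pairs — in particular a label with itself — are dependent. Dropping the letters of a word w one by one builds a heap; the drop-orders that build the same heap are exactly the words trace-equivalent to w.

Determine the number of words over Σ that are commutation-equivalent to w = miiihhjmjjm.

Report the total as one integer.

181

drop 0:m onto floor
drop 1:i onto {0:m}
drop 2:i onto {1:i}
drop 3:i onto {2:i}
drop 4:h onto floor
drop 5:h onto {4:h}
drop 6:j onto {3:i, 5:h}
drop 7:m onto {3:i}
drop 8:j onto {6:j}
drop 9:j onto {8:j}
drop 10:m onto {7:m}
ground layer = {0:m, 4:h}
drop-orders for the pieces not yet dropped (sum over which currently-grounded one goes next):
  1 to go: {9} 1  {10} 1
  2 to go: {7,10} 1  {8,9} 1  {9,10} 2
  3 to go: {6,8,9} 1  {7,9,10} 3  {8,9,10} 3
  4 to go: {5,6,8,9} 1  {6,8,9,10} 4  {7,8,9,10} 6
  5 to go: {4,5,6,8,9} 1  {5,6,8,9,10} 5  {6,7,8,9,10} 10
  6 to go: {3,6,7,8,9,10} 10  {4,5,6,8,9,10} 6  {5,6,7,8,9,10} 15
  7 to go: {2,3,6,7,8,9,10} 10  {3,5,6,7,8,9,10} 25  {4,5,6,7,8,9,10} 21
  8 to go: {1,2,3,6,7,8,9,10} 10  {2,3,5,6,7,8,9,10} 35  {3,4,5,6,7,8,9,10} 46
  9 to go: {0,1,2,3,6,7,8,9,10} 10  {1,2,3,5,6,7,8,9,10} 45  {2,3,4,5,6,7,8,9,10} 81
  if 0:m drops first: 126 orders
  if 4:h drops first: 55 orders
heap linearizations: 181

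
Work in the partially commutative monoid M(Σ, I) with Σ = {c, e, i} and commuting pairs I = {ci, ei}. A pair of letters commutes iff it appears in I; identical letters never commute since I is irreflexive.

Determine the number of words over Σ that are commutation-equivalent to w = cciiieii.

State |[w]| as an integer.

56

drop 0:c onto floor
drop 1:c onto {0:c}
drop 2:i onto floor
drop 3:i onto {2:i}
drop 4:i onto {3:i}
drop 5:e onto {1:c}
drop 6:i onto {4:i}
drop 7:i onto {6:i}
ground layer = {0:c, 2:i}
drop-orders for the pieces not yet dropped (sum over which currently-grounded one goes next):
  1 to go: {5} 1  {7} 1
  2 to go: {1,5} 1  {5,7} 2  {6,7} 1
  3 to go: {0,1,5} 1  {1,5,7} 3  {4,6,7} 1  {5,6,7} 3
  4 to go: {0,1,5,7} 4  {1,5,6,7} 6  {3,4,6,7} 1  {4,5,6,7} 4
  5 to go: {0,1,5,6,7} 10  {1,4,5,6,7} 10  {2,3,4,6,7} 1  {3,4,5,6,7} 5
  6 to go: {0,1,4,5,6,7} 20  {1,3,4,5,6,7} 15  {2,3,4,5,6,7} 6
  if 0:c drops first: 21 orders
  if 2:i drops first: 35 orders
heap linearizations: 56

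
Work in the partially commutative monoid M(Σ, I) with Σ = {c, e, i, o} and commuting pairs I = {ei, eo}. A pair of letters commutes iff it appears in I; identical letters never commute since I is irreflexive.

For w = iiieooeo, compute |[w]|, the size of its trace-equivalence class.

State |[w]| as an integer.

28

#0=i has no predecessor
#1=i depends on [0:i]
#2=i depends on [1:i]
#3=e has no predecessor
#4=o depends on [2:i]
#5=o depends on [4:o]
#6=e depends on [3:e]
#7=o depends on [5:o]
sources: [0:i, 3:e]
N(rest) = Σ N(rest − s) over sources s of rest; N(one piece) = 1:
  size 1 → [6]=1  [7]=1
  size 2 → [3,6]=1  [5,7]=1  [6,7]=2
  size 3 → [3,6,7]=3  [4,5,7]=1  [5,6,7]=3
  size 4 → [2,4,5,7]=1  [3,5,6,7]=6  [4,5,6,7]=4
  size 5 → [1,2,4,5,7]=1  [2,4,5,6,7]=5  [3,4,5,6,7]=10
  size 6 → [0,1,2,4,5,7]=1  [1,2,4,5,6,7]=6  [2,3,4,5,6,7]=15
  first=0(i) contributes 21
  first=3(e) contributes 7
|[w]| = 28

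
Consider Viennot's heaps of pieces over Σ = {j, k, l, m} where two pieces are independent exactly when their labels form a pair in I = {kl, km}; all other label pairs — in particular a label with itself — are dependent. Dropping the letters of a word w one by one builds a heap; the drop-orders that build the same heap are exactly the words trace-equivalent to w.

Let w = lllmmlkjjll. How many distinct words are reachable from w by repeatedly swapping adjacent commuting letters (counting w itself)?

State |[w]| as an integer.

#0=l has no predecessor
#1=l depends on [0:l]
#2=l depends on [1:l]
#3=m depends on [2:l]
#4=m depends on [3:m]
#5=l depends on [4:m]
#6=k has no predecessor
#7=j depends on [5:l, 6:k]
#8=j depends on [7:j]
#9=l depends on [8:j]
#10=l depends on [9:l]
sources: [0:l, 6:k]
N(rest) = Σ N(rest − s) over sources s of rest; N(one piece) = 1:
  size 1 → [10]=1
  size 2 → [9,10]=1
  size 3 → [8,9,10]=1
  size 4 → [7,8,9,10]=1
  size 5 → [5,7,8,9,10]=1  [6,7,8,9,10]=1
  size 6 → [4,5,7,8,9,10]=1  [5,6,7,8,9,10]=2
  size 7 → [3,4,5,7,8,9,10]=1  [4,5,6,7,8,9,10]=3
  size 8 → [2,3,4,5,7,8,9,10]=1  [3,4,5,6,7,8,9,10]=4
  size 9 → [1,2,3,4,5,7,8,9,10]=1  [2,3,4,5,6,7,8,9,10]=5
  first=0(l) contributes 6
  first=6(k) contributes 1
|[w]| = 7

7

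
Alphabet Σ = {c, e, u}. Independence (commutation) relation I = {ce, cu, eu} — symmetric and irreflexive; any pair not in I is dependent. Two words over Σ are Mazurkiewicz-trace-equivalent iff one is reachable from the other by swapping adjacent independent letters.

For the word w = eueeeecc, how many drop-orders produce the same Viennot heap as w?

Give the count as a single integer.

#0=e has no predecessor
#1=u has no predecessor
#2=e depends on [0:e]
#3=e depends on [2:e]
#4=e depends on [3:e]
#5=e depends on [4:e]
#6=c has no predecessor
#7=c depends on [6:c]
sources: [0:e, 1:u, 6:c]
N(rest) = Σ N(rest − s) over sources s of rest; N(one piece) = 1:
  size 1 → [1]=1  [5]=1  [7]=1
  size 2 → [1,5]=2  [1,7]=2  [4,5]=1  [5,7]=2  [6,7]=1
  size 3 → [1,4,5]=3  [1,5,7]=6  [1,6,7]=3  [3,4,5]=1  [4,5,7]=3  [5,6,7]=3
  size 4 → [1,3,4,5]=4  [1,4,5,7]=12  [1,5,6,7]=12  [2,3,4,5]=1  [3,4,5,7]=4  [4,5,6,7]=6
  size 5 → [0,2,3,4,5]=1  [1,2,3,4,5]=5  [1,3,4,5,7]=20  [1,4,5,6,7]=30  [2,3,4,5,7]=5  [3,4,5,6,7]=10
  size 6 → [0,1,2,3,4,5]=6  [0,2,3,4,5,7]=6  [1,2,3,4,5,7]=30  [1,3,4,5,6,7]=60  [2,3,4,5,6,7]=15
  first=0(e) contributes 105
  first=1(u) contributes 21
  first=6(c) contributes 42
|[w]| = 168

168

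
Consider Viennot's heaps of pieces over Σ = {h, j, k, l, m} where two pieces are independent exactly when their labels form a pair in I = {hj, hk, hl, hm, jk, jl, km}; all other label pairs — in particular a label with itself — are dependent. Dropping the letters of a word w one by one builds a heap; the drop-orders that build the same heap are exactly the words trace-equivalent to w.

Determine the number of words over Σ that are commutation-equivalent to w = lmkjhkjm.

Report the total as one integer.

120

drop 0:l onto floor
drop 1:m onto {0:l}
drop 2:k onto {0:l}
drop 3:j onto {1:m}
drop 4:h onto floor
drop 5:k onto {2:k}
drop 6:j onto {3:j}
drop 7:m onto {6:j}
ground layer = {0:l, 4:h}
drop-orders for the pieces not yet dropped (sum over which currently-grounded one goes next):
  1 to go: {4} 1  {5} 1  {7} 1
  2 to go: {2,5} 1  {4,5} 2  {4,7} 2  {5,7} 2  {6,7} 1
  3 to go: {2,4,5} 3  {2,5,7} 3  {3,6,7} 1  {4,5,7} 6  {4,6,7} 3  {5,6,7} 3
  4 to go: {1,3,6,7} 1  {2,4,5,7} 12  {2,5,6,7} 6  {3,4,6,7} 4  {3,5,6,7} 4  {4,5,6,7} 12
  5 to go: {1,3,4,6,7} 5  {1,3,5,6,7} 5  {2,3,5,6,7} 10  {2,4,5,6,7} 30  {3,4,5,6,7} 20
  6 to go: {1,2,3,5,6,7} 15  {1,3,4,5,6,7} 30  {2,3,4,5,6,7} 60
  if 0:l drops first: 105 orders
  if 4:h drops first: 15 orders
heap linearizations: 120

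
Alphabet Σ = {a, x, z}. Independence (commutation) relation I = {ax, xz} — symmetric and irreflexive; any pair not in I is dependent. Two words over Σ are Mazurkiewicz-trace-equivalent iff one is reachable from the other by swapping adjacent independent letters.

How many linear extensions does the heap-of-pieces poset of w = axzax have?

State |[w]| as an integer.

piece 0:a — minimal
piece 1:x — minimal
piece 2:z rests on {0:a}
piece 3:a rests on {2:z}
piece 4:x rests on {1:x}
minimal pieces: {0:a, 1:x}
ways to finish when only these pieces remain (= sum over removing one remaining piece with nothing left below it):
  1 left: {3}→1  {4}→1
  2 left: {1,4}→1  {2,3}→1  {3,4}→2
  3 left: {0,2,3}→1  {1,3,4}→3  {2,3,4}→3
  placing 0:a first → 6 extensions
  placing 1:x first → 4 extensions
total linear extensions = 10

10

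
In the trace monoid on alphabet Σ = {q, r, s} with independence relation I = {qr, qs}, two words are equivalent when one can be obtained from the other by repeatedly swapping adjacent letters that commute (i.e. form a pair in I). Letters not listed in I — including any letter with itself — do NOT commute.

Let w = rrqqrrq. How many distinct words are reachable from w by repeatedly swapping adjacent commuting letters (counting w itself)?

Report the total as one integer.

piece 0:r — minimal
piece 1:r rests on {0:r}
piece 2:q — minimal
piece 3:q rests on {2:q}
piece 4:r rests on {1:r}
piece 5:r rests on {4:r}
piece 6:q rests on {3:q}
minimal pieces: {0:r, 2:q}
ways to finish when only these pieces remain (= sum over removing one remaining piece with nothing left below it):
  1 left: {5}→1  {6}→1
  2 left: {3,6}→1  {4,5}→1  {5,6}→2
  3 left: {1,4,5}→1  {2,3,6}→1  {3,5,6}→3  {4,5,6}→3
  4 left: {0,1,4,5}→1  {1,4,5,6}→4  {2,3,5,6}→4  {3,4,5,6}→6
  5 left: {0,1,4,5,6}→5  {1,3,4,5,6}→10  {2,3,4,5,6}→10
  placing 0:r first → 20 extensions
  placing 2:q first → 15 extensions
total linear extensions = 35

35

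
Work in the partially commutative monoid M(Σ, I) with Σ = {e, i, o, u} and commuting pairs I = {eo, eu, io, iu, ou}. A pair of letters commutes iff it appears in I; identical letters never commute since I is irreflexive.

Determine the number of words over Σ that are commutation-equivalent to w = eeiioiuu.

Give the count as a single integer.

drop 0:e onto floor
drop 1:e onto {0:e}
drop 2:i onto {1:e}
drop 3:i onto {2:i}
drop 4:o onto floor
drop 5:i onto {3:i}
drop 6:u onto floor
drop 7:u onto {6:u}
ground layer = {0:e, 4:o, 6:u}
drop-orders for the pieces not yet dropped (sum over which currently-grounded one goes next):
  1 to go: {4} 1  {5} 1  {7} 1
  2 to go: {3,5} 1  {4,5} 2  {4,7} 2  {5,7} 2  {6,7} 1
  3 to go: {2,3,5} 1  {3,4,5} 3  {3,5,7} 3  {4,5,7} 6  {4,6,7} 3  {5,6,7} 3
  4 to go: {1,2,3,5} 1  {2,3,4,5} 4  {2,3,5,7} 4  {3,4,5,7} 12  {3,5,6,7} 6  {4,5,6,7} 12
  5 to go: {0,1,2,3,5} 1  {1,2,3,4,5} 5  {1,2,3,5,7} 5  {2,3,4,5,7} 20  {2,3,5,6,7} 10  {3,4,5,6,7} 30
  6 to go: {0,1,2,3,4,5} 6  {0,1,2,3,5,7} 6  {1,2,3,4,5,7} 30  {1,2,3,5,6,7} 15  {2,3,4,5,6,7} 60
  if 0:e drops first: 105 orders
  if 4:o drops first: 21 orders
  if 6:u drops first: 42 orders
heap linearizations: 168

168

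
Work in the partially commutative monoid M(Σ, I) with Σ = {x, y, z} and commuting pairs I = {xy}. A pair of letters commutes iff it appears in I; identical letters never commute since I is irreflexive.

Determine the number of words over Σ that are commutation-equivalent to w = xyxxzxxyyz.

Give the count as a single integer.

drop 0:x onto floor
drop 1:y onto floor
drop 2:x onto {0:x}
drop 3:x onto {2:x}
drop 4:z onto {1:y, 3:x}
drop 5:x onto {4:z}
drop 6:x onto {5:x}
drop 7:y onto {4:z}
drop 8:y onto {7:y}
drop 9:z onto {6:x, 8:y}
ground layer = {0:x, 1:y}
drop-orders for the pieces not yet dropped (sum over which currently-grounded one goes next):
  1 to go: {9} 1
  2 to go: {6,9} 1  {8,9} 1
  3 to go: {5,6,9} 1  {6,8,9} 2  {7,8,9} 1
  4 to go: {5,6,8,9} 3  {6,7,8,9} 3
  5 to go: {5,6,7,8,9} 6
  6 to go: {4,5,6,7,8,9} 6
  7 to go: {1,4,5,6,7,8,9} 6  {3,4,5,6,7,8,9} 6
  8 to go: {1,3,4,5,6,7,8,9} 12  {2,3,4,5,6,7,8,9} 6
  if 0:x drops first: 18 orders
  if 1:y drops first: 6 orders
heap linearizations: 24

24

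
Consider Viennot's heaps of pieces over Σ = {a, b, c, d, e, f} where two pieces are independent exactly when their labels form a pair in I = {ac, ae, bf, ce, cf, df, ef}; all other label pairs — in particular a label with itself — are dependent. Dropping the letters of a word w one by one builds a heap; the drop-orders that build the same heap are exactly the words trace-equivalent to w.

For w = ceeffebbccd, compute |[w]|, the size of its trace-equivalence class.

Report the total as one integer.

220

#0=c has no predecessor
#1=e has no predecessor
#2=e depends on [1:e]
#3=f has no predecessor
#4=f depends on [3:f]
#5=e depends on [2:e]
#6=b depends on [0:c, 5:e]
#7=b depends on [6:b]
#8=c depends on [7:b]
#9=c depends on [8:c]
#10=d depends on [9:c]
sources: [0:c, 1:e, 3:f]
N(rest) = Σ N(rest − s) over sources s of rest; N(one piece) = 1:
  size 1 → [4]=1  [10]=1
  size 2 → [3,4]=1  [4,10]=2  [9,10]=1
  size 3 → [3,4,10]=3  [4,9,10]=3  [8,9,10]=1
  size 4 → [3,4,9,10]=6  [4,8,9,10]=4  [7,8,9,10]=1
  size 5 → [3,4,8,9,10]=10  [4,7,8,9,10]=5  [6,7,8,9,10]=1
  size 6 → [0,6,7,8,9,10]=1  [3,4,7,8,9,10]=15  [4,6,7,8,9,10]=6  [5,6,7,8,9,10]=1
  size 7 → [0,4,6,7,8,9,10]=7  [0,5,6,7,8,9,10]=2  [2,5,6,7,8,9,10]=1  [3,4,6,7,8,9,10]=21  [4,5,6,7,8,9,10]=7
  size 8 → [0,2,5,6,7,8,9,10]=3  [0,3,4,6,7,8,9,10]=28  [0,4,5,6,7,8,9,10]=16  [1,2,5,6,7,8,9,10]=1  [2,4,5,6,7,8,9,10]=8  [3,4,5,6,7,8,9,10]=28
  size 9 → [0,1,2,5,6,7,8,9,10]=4  [0,2,4,5,6,7,8,9,10]=27  [0,3,4,5,6,7,8,9,10]=72  [1,2,4,5,6,7,8,9,10]=9  [2,3,4,5,6,7,8,9,10]=36
  first=0(c) contributes 45
  first=1(e) contributes 135
  first=3(f) contributes 40
|[w]| = 220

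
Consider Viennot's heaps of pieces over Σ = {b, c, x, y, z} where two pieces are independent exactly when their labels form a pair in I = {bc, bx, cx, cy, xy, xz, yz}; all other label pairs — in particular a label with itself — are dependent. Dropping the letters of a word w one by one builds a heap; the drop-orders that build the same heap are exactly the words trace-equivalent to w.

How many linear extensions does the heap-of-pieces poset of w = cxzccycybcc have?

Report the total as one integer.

1276

piece 0:c — minimal
piece 1:x — minimal
piece 2:z rests on {0:c}
piece 3:c rests on {2:z}
piece 4:c rests on {3:c}
piece 5:y — minimal
piece 6:c rests on {4:c}
piece 7:y rests on {5:y}
piece 8:b rests on {2:z, 7:y}
piece 9:c rests on {6:c}
piece 10:c rests on {9:c}
minimal pieces: {0:c, 1:x, 5:y}
ways to finish when only these pieces remain (= sum over removing one remaining piece with nothing left below it):
  1 left: {1}→1  {8}→1  {10}→1
  2 left: {1,8}→2  {1,10}→2  {7,8}→1  {8,10}→2  {9,10}→1
  3 left: {1,7,8}→3  {1,8,10}→6  {1,9,10}→3  {5,7,8}→1  {6,9,10}→1  {7,8,10}→3  {8,9,10}→3
  4 left: {1,5,7,8}→4  {1,6,9,10}→4  {1,7,8,10}→12  {1,8,9,10}→12  {4,6,9,10}→1  {5,7,8,10}→4  {6,8,9,10}→4  {7,8,9,10}→6
  5 left: {1,4,6,9,10}→5  {1,5,7,8,10}→20  {1,6,8,9,10}→20  {1,7,8,9,10}→30  {3,4,6,9,10}→1  {4,6,8,9,10}→5  {5,7,8,9,10}→10  {6,7,8,9,10}→10
  6 left: {1,3,4,6,9,10}→6  {1,4,6,8,9,10}→30  {1,5,7,8,9,10}→60  {1,6,7,8,9,10}→60  {3,4,6,8,9,10}→6  {4,6,7,8,9,10}→15  {5,6,7,8,9,10}→20
  7 left: {1,3,4,6,8,9,10}→42  {1,4,6,7,8,9,10}→105  {1,5,6,7,8,9,10}→140  {2,3,4,6,8,9,10}→6  {3,4,6,7,8,9,10}→21  {4,5,6,7,8,9,10}→35
  8 left: {0,2,3,4,6,8,9,10}→6  {1,2,3,4,6,8,9,10}→48  {1,3,4,6,7,8,9,10}→168  {1,4,5,6,7,8,9,10}→280  {2,3,4,6,7,8,9,10}→27  {3,4,5,6,7,8,9,10}→56
  9 left: {0,1,2,3,4,6,8,9,10}→54  {0,2,3,4,6,7,8,9,10}→33  {1,2,3,4,6,7,8,9,10}→243  {1,3,4,5,6,7,8,9,10}→504  {2,3,4,5,6,7,8,9,10}→83
  placing 0:c first → 830 extensions
  placing 1:x first → 116 extensions
  placing 5:y first → 330 extensions
total linear extensions = 1276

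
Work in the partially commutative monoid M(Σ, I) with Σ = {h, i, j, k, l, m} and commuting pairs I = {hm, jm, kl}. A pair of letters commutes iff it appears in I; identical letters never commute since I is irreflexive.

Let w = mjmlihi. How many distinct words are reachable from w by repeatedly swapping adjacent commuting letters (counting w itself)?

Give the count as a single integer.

3

#0=m has no predecessor
#1=j has no predecessor
#2=m depends on [0:m]
#3=l depends on [1:j, 2:m]
#4=i depends on [3:l]
#5=h depends on [4:i]
#6=i depends on [5:h]
sources: [0:m, 1:j]
N(rest) = Σ N(rest − s) over sources s of rest; N(one piece) = 1:
  size 1 → [6]=1
  size 2 → [5,6]=1
  size 3 → [4,5,6]=1
  size 4 → [3,4,5,6]=1
  size 5 → [1,3,4,5,6]=1  [2,3,4,5,6]=1
  first=0(m) contributes 2
  first=1(j) contributes 1
|[w]| = 3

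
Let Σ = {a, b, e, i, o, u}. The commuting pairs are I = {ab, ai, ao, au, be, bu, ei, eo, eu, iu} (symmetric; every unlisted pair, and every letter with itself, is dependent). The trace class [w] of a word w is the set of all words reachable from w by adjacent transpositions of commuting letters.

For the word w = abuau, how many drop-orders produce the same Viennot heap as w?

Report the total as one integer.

drop 0:a onto floor
drop 1:b onto floor
drop 2:u onto floor
drop 3:a onto {0:a}
drop 4:u onto {2:u}
ground layer = {0:a, 1:b, 2:u}
drop-orders for the pieces not yet dropped (sum over which currently-grounded one goes next):
  1 to go: {1} 1  {3} 1  {4} 1
  2 to go: {0,3} 1  {1,3} 2  {1,4} 2  {2,4} 1  {3,4} 2
  3 to go: {0,1,3} 3  {0,3,4} 3  {1,2,4} 3  {1,3,4} 6  {2,3,4} 3
  if 0:a drops first: 12 orders
  if 1:b drops first: 6 orders
  if 2:u drops first: 12 orders
heap linearizations: 30

30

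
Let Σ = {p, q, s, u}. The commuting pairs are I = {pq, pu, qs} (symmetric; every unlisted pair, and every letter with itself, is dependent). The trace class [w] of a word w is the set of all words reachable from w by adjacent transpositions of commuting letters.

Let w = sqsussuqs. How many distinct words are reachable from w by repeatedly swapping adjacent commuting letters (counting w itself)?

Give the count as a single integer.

drop 0:s onto floor
drop 1:q onto floor
drop 2:s onto {0:s}
drop 3:u onto {1:q, 2:s}
drop 4:s onto {3:u}
drop 5:s onto {4:s}
drop 6:u onto {5:s}
drop 7:q onto {6:u}
drop 8:s onto {6:u}
ground layer = {0:s, 1:q}
drop-orders for the pieces not yet dropped (sum over which currently-grounded one goes next):
  1 to go: {7} 1  {8} 1
  2 to go: {7,8} 2
  3 to go: {6,7,8} 2
  4 to go: {5,6,7,8} 2
  5 to go: {4,5,6,7,8} 2
  6 to go: {3,4,5,6,7,8} 2
  7 to go: {1,3,4,5,6,7,8} 2  {2,3,4,5,6,7,8} 2
  if 0:s drops first: 4 orders
  if 1:q drops first: 2 orders
heap linearizations: 6

6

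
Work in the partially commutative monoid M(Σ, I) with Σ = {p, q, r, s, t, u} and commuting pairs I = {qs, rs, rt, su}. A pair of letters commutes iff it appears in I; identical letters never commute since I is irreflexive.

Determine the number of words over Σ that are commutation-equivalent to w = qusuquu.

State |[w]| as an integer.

7

#0=q has no predecessor
#1=u depends on [0:q]
#2=s has no predecessor
#3=u depends on [1:u]
#4=q depends on [3:u]
#5=u depends on [4:q]
#6=u depends on [5:u]
sources: [0:q, 2:s]
N(rest) = Σ N(rest − s) over sources s of rest; N(one piece) = 1:
  size 1 → [2]=1  [6]=1
  size 2 → [2,6]=2  [5,6]=1
  size 3 → [2,5,6]=3  [4,5,6]=1
  size 4 → [2,4,5,6]=4  [3,4,5,6]=1
  size 5 → [1,3,4,5,6]=1  [2,3,4,5,6]=5
  first=0(q) contributes 6
  first=2(s) contributes 1
|[w]| = 7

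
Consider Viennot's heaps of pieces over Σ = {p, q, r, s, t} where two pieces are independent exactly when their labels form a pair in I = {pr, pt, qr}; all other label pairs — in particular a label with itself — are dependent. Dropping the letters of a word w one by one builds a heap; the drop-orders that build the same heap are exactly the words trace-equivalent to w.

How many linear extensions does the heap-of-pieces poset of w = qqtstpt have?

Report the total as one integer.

0(q) covers ∅
1(q) covers 0:q
2(t) covers 1:q
3(s) covers 2:t
4(t) covers 3:s
5(p) covers 3:s
6(t) covers 4:t
floor of heap: 0:q
completions by unplaced set U, small U first (add the entries for U minus each lowest piece of U):
  |U|=1: {5}:1  {6}:1
  |U|=2: {4,6}:1  {5,6}:2
  |U|=3: {4,5,6}:3
  |U|=4: {3,4,5,6}:3
  |U|=5: {2,3,4,5,6}:3
  start at 0(q): 3

3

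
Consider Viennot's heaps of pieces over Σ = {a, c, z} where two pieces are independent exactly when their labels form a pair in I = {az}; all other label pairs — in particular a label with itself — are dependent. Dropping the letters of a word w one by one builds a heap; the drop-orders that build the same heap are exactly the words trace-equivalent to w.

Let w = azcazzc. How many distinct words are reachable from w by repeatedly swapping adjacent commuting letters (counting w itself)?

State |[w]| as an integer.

drop 0:a onto floor
drop 1:z onto floor
drop 2:c onto {0:a, 1:z}
drop 3:a onto {2:c}
drop 4:z onto {2:c}
drop 5:z onto {4:z}
drop 6:c onto {3:a, 5:z}
ground layer = {0:a, 1:z}
drop-orders for the pieces not yet dropped (sum over which currently-grounded one goes next):
  1 to go: {6} 1
  2 to go: {3,6} 1  {5,6} 1
  3 to go: {3,5,6} 2  {4,5,6} 1
  4 to go: {3,4,5,6} 3
  5 to go: {2,3,4,5,6} 3
  if 0:a drops first: 3 orders
  if 1:z drops first: 3 orders
heap linearizations: 6

6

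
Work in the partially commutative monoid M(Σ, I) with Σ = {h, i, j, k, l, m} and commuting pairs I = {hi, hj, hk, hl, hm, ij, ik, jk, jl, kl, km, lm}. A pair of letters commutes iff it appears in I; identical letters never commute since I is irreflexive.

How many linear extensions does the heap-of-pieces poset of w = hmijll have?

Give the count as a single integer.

drop 0:h onto floor
drop 1:m onto floor
drop 2:i onto {1:m}
drop 3:j onto {1:m}
drop 4:l onto {2:i}
drop 5:l onto {4:l}
ground layer = {0:h, 1:m}
drop-orders for the pieces not yet dropped (sum over which currently-grounded one goes next):
  1 to go: {0} 1  {3} 1  {5} 1
  2 to go: {0,3} 2  {0,5} 2  {3,5} 2  {4,5} 1
  3 to go: {0,3,5} 6  {0,4,5} 3  {2,4,5} 1  {3,4,5} 3
  4 to go: {0,2,4,5} 4  {0,3,4,5} 12  {2,3,4,5} 4
  if 0:h drops first: 4 orders
  if 1:m drops first: 20 orders
heap linearizations: 24

24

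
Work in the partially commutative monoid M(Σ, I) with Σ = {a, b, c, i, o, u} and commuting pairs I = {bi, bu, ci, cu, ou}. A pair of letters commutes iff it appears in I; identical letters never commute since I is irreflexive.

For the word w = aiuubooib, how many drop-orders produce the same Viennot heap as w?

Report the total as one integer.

41

drop 0:a onto floor
drop 1:i onto {0:a}
drop 2:u onto {1:i}
drop 3:u onto {2:u}
drop 4:b onto {0:a}
drop 5:o onto {1:i, 4:b}
drop 6:o onto {5:o}
drop 7:i onto {3:u, 6:o}
drop 8:b onto {6:o}
ground layer = {0:a}
drop-orders for the pieces not yet dropped (sum over which currently-grounded one goes next):
  1 to go: {7} 1  {8} 1
  2 to go: {3,7} 1  {7,8} 2
  3 to go: {2,3,7} 1  {3,7,8} 3  {6,7,8} 2
  4 to go: {2,3,7,8} 4  {3,6,7,8} 5  {5,6,7,8} 2
  5 to go: {2,3,6,7,8} 9  {3,5,6,7,8} 7  {4,5,6,7,8} 2
  6 to go: {2,3,5,6,7,8} 16  {3,4,5,6,7,8} 9
  7 to go: {1,2,3,5,6,7,8} 16  {2,3,4,5,6,7,8} 25
  if 0:a drops first: 41 orders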